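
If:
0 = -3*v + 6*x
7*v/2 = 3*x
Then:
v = 0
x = 0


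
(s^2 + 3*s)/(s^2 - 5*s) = (s + 3)/(s - 5)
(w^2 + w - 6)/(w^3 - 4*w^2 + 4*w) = (w + 3)/(w*(w - 2))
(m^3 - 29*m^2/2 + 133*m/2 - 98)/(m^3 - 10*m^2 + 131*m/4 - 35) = 2*(m - 7)/(2*m - 5)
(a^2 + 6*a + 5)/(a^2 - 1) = (a + 5)/(a - 1)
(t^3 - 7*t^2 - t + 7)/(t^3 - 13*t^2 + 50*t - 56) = (t^2 - 1)/(t^2 - 6*t + 8)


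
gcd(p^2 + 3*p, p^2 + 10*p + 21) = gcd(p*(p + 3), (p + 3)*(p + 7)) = p + 3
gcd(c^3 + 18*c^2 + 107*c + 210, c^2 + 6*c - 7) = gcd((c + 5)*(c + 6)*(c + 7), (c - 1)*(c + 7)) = c + 7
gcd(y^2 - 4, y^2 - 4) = y^2 - 4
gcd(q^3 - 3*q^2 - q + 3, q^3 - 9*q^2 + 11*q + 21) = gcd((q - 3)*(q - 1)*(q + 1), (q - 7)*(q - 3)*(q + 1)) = q^2 - 2*q - 3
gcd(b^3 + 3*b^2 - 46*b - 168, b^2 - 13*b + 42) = b - 7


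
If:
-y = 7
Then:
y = -7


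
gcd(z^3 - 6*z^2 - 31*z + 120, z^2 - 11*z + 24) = z^2 - 11*z + 24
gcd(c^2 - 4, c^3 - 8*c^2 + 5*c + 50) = c + 2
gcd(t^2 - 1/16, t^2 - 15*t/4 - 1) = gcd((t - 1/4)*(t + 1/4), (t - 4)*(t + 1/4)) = t + 1/4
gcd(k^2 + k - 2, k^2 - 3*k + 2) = k - 1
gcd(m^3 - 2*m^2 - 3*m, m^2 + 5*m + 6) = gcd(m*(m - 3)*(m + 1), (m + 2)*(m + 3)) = 1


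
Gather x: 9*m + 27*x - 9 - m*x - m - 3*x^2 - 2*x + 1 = 8*m - 3*x^2 + x*(25 - m) - 8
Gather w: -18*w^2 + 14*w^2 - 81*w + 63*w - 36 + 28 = -4*w^2 - 18*w - 8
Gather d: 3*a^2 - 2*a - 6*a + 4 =3*a^2 - 8*a + 4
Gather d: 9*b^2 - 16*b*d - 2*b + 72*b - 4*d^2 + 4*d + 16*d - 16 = 9*b^2 + 70*b - 4*d^2 + d*(20 - 16*b) - 16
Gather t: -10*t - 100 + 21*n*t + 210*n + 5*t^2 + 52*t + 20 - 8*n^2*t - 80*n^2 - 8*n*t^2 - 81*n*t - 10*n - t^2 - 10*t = -80*n^2 + 200*n + t^2*(4 - 8*n) + t*(-8*n^2 - 60*n + 32) - 80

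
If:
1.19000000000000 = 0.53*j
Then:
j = 2.25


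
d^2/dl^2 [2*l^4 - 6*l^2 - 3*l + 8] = 24*l^2 - 12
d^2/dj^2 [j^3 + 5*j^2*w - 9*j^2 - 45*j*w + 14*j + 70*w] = 6*j + 10*w - 18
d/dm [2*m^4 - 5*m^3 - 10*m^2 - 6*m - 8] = 8*m^3 - 15*m^2 - 20*m - 6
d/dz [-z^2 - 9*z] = -2*z - 9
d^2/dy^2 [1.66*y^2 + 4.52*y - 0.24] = 3.32000000000000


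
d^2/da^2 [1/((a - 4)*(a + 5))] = 2*((a - 4)^2 + (a - 4)*(a + 5) + (a + 5)^2)/((a - 4)^3*(a + 5)^3)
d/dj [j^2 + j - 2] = 2*j + 1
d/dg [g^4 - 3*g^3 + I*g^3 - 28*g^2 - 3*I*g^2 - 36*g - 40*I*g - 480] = 4*g^3 + g^2*(-9 + 3*I) + g*(-56 - 6*I) - 36 - 40*I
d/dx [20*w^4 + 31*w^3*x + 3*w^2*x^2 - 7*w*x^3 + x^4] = 31*w^3 + 6*w^2*x - 21*w*x^2 + 4*x^3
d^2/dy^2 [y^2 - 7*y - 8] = 2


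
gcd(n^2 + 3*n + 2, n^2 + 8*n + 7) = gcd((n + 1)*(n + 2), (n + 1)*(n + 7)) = n + 1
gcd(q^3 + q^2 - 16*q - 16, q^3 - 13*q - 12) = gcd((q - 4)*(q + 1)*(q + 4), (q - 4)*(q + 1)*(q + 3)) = q^2 - 3*q - 4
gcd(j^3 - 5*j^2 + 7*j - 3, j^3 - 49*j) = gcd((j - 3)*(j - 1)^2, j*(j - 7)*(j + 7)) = 1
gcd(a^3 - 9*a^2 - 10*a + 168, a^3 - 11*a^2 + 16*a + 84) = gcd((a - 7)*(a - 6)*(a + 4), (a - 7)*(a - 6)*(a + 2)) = a^2 - 13*a + 42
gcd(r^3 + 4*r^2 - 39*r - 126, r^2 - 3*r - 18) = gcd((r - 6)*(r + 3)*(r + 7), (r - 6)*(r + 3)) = r^2 - 3*r - 18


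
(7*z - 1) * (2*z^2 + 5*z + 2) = 14*z^3 + 33*z^2 + 9*z - 2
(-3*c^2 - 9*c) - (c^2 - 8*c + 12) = -4*c^2 - c - 12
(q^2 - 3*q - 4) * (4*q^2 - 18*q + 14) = 4*q^4 - 30*q^3 + 52*q^2 + 30*q - 56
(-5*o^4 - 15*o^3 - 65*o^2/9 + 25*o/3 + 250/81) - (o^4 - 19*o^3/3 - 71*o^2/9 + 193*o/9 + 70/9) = -6*o^4 - 26*o^3/3 + 2*o^2/3 - 118*o/9 - 380/81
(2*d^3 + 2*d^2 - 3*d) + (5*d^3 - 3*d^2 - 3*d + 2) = 7*d^3 - d^2 - 6*d + 2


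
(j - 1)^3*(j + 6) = j^4 + 3*j^3 - 15*j^2 + 17*j - 6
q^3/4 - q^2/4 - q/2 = q*(q/4 + 1/4)*(q - 2)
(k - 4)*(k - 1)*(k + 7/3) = k^3 - 8*k^2/3 - 23*k/3 + 28/3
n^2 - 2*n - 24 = (n - 6)*(n + 4)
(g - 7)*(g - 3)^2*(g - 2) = g^4 - 15*g^3 + 77*g^2 - 165*g + 126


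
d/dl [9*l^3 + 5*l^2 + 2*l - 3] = 27*l^2 + 10*l + 2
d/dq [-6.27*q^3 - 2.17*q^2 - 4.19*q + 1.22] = -18.81*q^2 - 4.34*q - 4.19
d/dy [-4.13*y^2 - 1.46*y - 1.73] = -8.26*y - 1.46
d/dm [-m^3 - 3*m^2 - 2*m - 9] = -3*m^2 - 6*m - 2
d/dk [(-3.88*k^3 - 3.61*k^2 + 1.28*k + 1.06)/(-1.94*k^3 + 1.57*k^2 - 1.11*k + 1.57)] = (-13.095*k^4 + 13.58*k^3 - 10.1081*k^2 - 14.6638*k + 3.1862)/(3.7636*k^6 - 6.0916*k^5 + 6.7717*k^4 - 9.577*k^3 + 6.1619*k^2 - 3.4854*k + 2.4649)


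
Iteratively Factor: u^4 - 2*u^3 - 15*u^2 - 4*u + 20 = (u + 2)*(u^3 - 4*u^2 - 7*u + 10) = (u - 5)*(u + 2)*(u^2 + u - 2) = (u - 5)*(u - 1)*(u + 2)*(u + 2)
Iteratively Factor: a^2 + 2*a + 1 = (a + 1)*(a + 1)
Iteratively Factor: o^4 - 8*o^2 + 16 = (o + 2)*(o^3 - 2*o^2 - 4*o + 8) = (o - 2)*(o + 2)*(o^2 - 4) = (o - 2)*(o + 2)^2*(o - 2)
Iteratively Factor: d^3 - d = (d - 1)*(d^2 + d) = d*(d - 1)*(d + 1)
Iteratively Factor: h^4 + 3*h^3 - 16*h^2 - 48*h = (h - 4)*(h^3 + 7*h^2 + 12*h) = h*(h - 4)*(h^2 + 7*h + 12) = h*(h - 4)*(h + 4)*(h + 3)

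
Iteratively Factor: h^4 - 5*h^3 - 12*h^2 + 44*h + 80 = (h + 2)*(h^3 - 7*h^2 + 2*h + 40) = (h - 4)*(h + 2)*(h^2 - 3*h - 10) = (h - 4)*(h + 2)^2*(h - 5)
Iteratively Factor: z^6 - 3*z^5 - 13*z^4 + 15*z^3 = (z - 5)*(z^5 + 2*z^4 - 3*z^3) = z*(z - 5)*(z^4 + 2*z^3 - 3*z^2) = z^2*(z - 5)*(z^3 + 2*z^2 - 3*z) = z^2*(z - 5)*(z - 1)*(z^2 + 3*z) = z^3*(z - 5)*(z - 1)*(z + 3)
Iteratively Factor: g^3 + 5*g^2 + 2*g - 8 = (g - 1)*(g^2 + 6*g + 8) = (g - 1)*(g + 4)*(g + 2)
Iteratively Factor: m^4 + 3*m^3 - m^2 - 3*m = (m - 1)*(m^3 + 4*m^2 + 3*m) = (m - 1)*(m + 3)*(m^2 + m) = m*(m - 1)*(m + 3)*(m + 1)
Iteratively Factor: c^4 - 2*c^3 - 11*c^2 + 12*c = (c - 1)*(c^3 - c^2 - 12*c) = (c - 4)*(c - 1)*(c^2 + 3*c) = (c - 4)*(c - 1)*(c + 3)*(c)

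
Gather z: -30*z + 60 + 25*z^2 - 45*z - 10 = 25*z^2 - 75*z + 50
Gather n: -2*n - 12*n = -14*n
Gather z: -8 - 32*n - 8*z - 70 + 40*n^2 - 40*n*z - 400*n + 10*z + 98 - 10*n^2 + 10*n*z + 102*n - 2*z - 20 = 30*n^2 - 30*n*z - 330*n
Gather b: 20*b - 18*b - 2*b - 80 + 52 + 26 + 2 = 0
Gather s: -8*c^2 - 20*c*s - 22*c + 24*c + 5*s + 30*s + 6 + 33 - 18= -8*c^2 + 2*c + s*(35 - 20*c) + 21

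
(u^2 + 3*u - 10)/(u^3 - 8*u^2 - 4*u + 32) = (u + 5)/(u^2 - 6*u - 16)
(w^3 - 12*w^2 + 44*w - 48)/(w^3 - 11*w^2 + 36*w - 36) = (w - 4)/(w - 3)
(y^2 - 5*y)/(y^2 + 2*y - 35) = y/(y + 7)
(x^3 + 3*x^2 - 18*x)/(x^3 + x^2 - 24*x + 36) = x/(x - 2)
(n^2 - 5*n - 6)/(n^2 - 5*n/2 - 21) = 2*(n + 1)/(2*n + 7)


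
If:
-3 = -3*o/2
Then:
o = 2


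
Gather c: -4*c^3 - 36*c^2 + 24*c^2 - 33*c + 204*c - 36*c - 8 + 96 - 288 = -4*c^3 - 12*c^2 + 135*c - 200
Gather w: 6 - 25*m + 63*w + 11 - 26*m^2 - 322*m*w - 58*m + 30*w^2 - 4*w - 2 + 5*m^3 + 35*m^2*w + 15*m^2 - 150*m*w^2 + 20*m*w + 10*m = 5*m^3 - 11*m^2 - 73*m + w^2*(30 - 150*m) + w*(35*m^2 - 302*m + 59) + 15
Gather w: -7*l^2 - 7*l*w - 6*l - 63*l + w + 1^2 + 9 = -7*l^2 - 69*l + w*(1 - 7*l) + 10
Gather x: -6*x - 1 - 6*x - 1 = -12*x - 2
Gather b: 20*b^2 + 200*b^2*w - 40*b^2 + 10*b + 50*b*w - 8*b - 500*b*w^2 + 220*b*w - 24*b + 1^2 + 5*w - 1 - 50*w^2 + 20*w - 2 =b^2*(200*w - 20) + b*(-500*w^2 + 270*w - 22) - 50*w^2 + 25*w - 2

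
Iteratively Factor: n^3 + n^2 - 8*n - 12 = (n - 3)*(n^2 + 4*n + 4) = (n - 3)*(n + 2)*(n + 2)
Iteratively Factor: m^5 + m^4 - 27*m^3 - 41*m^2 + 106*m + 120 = (m + 1)*(m^4 - 27*m^2 - 14*m + 120) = (m - 5)*(m + 1)*(m^3 + 5*m^2 - 2*m - 24) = (m - 5)*(m + 1)*(m + 4)*(m^2 + m - 6) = (m - 5)*(m + 1)*(m + 3)*(m + 4)*(m - 2)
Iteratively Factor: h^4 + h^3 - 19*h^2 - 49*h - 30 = (h + 3)*(h^3 - 2*h^2 - 13*h - 10) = (h + 1)*(h + 3)*(h^2 - 3*h - 10) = (h + 1)*(h + 2)*(h + 3)*(h - 5)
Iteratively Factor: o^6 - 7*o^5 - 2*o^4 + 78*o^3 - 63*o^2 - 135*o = (o + 3)*(o^5 - 10*o^4 + 28*o^3 - 6*o^2 - 45*o) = (o + 1)*(o + 3)*(o^4 - 11*o^3 + 39*o^2 - 45*o) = o*(o + 1)*(o + 3)*(o^3 - 11*o^2 + 39*o - 45) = o*(o - 5)*(o + 1)*(o + 3)*(o^2 - 6*o + 9) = o*(o - 5)*(o - 3)*(o + 1)*(o + 3)*(o - 3)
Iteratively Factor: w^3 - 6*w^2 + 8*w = (w - 4)*(w^2 - 2*w) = w*(w - 4)*(w - 2)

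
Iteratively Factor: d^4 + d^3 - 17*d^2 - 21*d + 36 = (d - 1)*(d^3 + 2*d^2 - 15*d - 36) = (d - 4)*(d - 1)*(d^2 + 6*d + 9) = (d - 4)*(d - 1)*(d + 3)*(d + 3)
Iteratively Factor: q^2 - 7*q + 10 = (q - 2)*(q - 5)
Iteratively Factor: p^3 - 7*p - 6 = (p - 3)*(p^2 + 3*p + 2) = (p - 3)*(p + 1)*(p + 2)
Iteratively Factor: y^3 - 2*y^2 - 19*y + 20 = (y - 5)*(y^2 + 3*y - 4) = (y - 5)*(y + 4)*(y - 1)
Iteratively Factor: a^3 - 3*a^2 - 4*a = (a - 4)*(a^2 + a) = (a - 4)*(a + 1)*(a)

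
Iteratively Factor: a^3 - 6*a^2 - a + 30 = (a + 2)*(a^2 - 8*a + 15) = (a - 5)*(a + 2)*(a - 3)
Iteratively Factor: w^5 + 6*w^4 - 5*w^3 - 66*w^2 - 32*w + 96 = (w - 1)*(w^4 + 7*w^3 + 2*w^2 - 64*w - 96) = (w - 1)*(w + 2)*(w^3 + 5*w^2 - 8*w - 48) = (w - 1)*(w + 2)*(w + 4)*(w^2 + w - 12) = (w - 3)*(w - 1)*(w + 2)*(w + 4)*(w + 4)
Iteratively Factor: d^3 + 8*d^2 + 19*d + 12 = (d + 4)*(d^2 + 4*d + 3) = (d + 3)*(d + 4)*(d + 1)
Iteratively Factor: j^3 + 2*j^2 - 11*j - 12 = (j + 1)*(j^2 + j - 12) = (j + 1)*(j + 4)*(j - 3)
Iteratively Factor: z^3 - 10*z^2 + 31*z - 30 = (z - 5)*(z^2 - 5*z + 6) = (z - 5)*(z - 3)*(z - 2)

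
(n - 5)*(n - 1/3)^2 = n^3 - 17*n^2/3 + 31*n/9 - 5/9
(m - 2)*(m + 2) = m^2 - 4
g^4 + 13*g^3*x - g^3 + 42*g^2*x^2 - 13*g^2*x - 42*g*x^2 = g*(g - 1)*(g + 6*x)*(g + 7*x)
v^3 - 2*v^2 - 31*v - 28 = (v - 7)*(v + 1)*(v + 4)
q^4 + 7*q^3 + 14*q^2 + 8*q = q*(q + 1)*(q + 2)*(q + 4)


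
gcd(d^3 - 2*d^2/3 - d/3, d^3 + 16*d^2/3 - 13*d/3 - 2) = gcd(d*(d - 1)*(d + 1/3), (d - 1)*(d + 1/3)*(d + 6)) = d^2 - 2*d/3 - 1/3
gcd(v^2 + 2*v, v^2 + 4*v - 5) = 1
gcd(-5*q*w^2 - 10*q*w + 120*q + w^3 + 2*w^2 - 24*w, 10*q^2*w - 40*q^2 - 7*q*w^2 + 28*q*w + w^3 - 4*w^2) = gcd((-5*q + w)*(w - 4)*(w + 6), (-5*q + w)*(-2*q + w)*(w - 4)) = 5*q*w - 20*q - w^2 + 4*w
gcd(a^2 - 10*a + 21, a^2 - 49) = a - 7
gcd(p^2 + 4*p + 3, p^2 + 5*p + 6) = p + 3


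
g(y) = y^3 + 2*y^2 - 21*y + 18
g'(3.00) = 18.00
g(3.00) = 0.00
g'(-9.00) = 186.00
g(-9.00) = -360.00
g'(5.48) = 91.01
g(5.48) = 127.55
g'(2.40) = 5.88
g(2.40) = -7.06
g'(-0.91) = -22.16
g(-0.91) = 38.01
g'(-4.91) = 31.68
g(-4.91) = 50.96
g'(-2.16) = -15.64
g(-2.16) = 62.61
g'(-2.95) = -6.69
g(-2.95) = 71.68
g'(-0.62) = -22.33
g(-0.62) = 31.55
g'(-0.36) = -22.05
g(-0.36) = 25.77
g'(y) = 3*y^2 + 4*y - 21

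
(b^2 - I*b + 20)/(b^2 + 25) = (b + 4*I)/(b + 5*I)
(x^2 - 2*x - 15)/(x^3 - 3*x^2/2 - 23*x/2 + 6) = 2*(x - 5)/(2*x^2 - 9*x + 4)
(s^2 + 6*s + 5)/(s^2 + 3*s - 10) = (s + 1)/(s - 2)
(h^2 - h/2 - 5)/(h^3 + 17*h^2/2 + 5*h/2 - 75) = (h + 2)/(h^2 + 11*h + 30)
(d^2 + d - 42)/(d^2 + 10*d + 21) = (d - 6)/(d + 3)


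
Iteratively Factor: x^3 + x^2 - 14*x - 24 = (x - 4)*(x^2 + 5*x + 6) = (x - 4)*(x + 2)*(x + 3)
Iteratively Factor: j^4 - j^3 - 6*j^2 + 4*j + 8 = (j - 2)*(j^3 + j^2 - 4*j - 4) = (j - 2)^2*(j^2 + 3*j + 2) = (j - 2)^2*(j + 2)*(j + 1)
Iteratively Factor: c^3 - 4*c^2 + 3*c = (c)*(c^2 - 4*c + 3) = c*(c - 3)*(c - 1)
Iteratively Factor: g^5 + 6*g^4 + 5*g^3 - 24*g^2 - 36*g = (g + 3)*(g^4 + 3*g^3 - 4*g^2 - 12*g) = (g - 2)*(g + 3)*(g^3 + 5*g^2 + 6*g) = (g - 2)*(g + 3)^2*(g^2 + 2*g) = g*(g - 2)*(g + 3)^2*(g + 2)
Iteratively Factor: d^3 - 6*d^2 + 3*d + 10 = (d - 2)*(d^2 - 4*d - 5) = (d - 5)*(d - 2)*(d + 1)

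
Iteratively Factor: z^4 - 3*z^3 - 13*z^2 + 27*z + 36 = (z + 1)*(z^3 - 4*z^2 - 9*z + 36) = (z - 3)*(z + 1)*(z^2 - z - 12) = (z - 3)*(z + 1)*(z + 3)*(z - 4)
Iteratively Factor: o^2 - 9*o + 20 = (o - 4)*(o - 5)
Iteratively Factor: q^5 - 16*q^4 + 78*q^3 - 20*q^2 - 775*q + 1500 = (q + 3)*(q^4 - 19*q^3 + 135*q^2 - 425*q + 500) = (q - 5)*(q + 3)*(q^3 - 14*q^2 + 65*q - 100) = (q - 5)*(q - 4)*(q + 3)*(q^2 - 10*q + 25) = (q - 5)^2*(q - 4)*(q + 3)*(q - 5)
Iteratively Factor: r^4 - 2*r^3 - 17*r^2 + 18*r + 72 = (r + 3)*(r^3 - 5*r^2 - 2*r + 24) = (r - 4)*(r + 3)*(r^2 - r - 6) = (r - 4)*(r - 3)*(r + 3)*(r + 2)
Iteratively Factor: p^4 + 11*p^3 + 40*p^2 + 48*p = (p + 3)*(p^3 + 8*p^2 + 16*p) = (p + 3)*(p + 4)*(p^2 + 4*p) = (p + 3)*(p + 4)^2*(p)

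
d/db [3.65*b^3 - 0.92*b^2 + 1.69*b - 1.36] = 10.95*b^2 - 1.84*b + 1.69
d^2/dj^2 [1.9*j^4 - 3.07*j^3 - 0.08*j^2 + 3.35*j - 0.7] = 22.8*j^2 - 18.42*j - 0.16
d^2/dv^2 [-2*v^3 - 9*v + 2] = -12*v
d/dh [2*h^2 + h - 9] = 4*h + 1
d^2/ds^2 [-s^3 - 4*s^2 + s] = -6*s - 8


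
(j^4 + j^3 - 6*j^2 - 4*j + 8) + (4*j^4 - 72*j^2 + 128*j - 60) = 5*j^4 + j^3 - 78*j^2 + 124*j - 52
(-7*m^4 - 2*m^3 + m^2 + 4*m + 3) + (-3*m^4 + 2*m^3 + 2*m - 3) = -10*m^4 + m^2 + 6*m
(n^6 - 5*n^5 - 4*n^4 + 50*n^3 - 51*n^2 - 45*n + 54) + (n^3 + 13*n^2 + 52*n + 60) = n^6 - 5*n^5 - 4*n^4 + 51*n^3 - 38*n^2 + 7*n + 114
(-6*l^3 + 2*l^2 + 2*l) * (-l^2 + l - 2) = 6*l^5 - 8*l^4 + 12*l^3 - 2*l^2 - 4*l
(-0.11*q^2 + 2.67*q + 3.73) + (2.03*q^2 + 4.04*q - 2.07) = 1.92*q^2 + 6.71*q + 1.66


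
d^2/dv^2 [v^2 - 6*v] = 2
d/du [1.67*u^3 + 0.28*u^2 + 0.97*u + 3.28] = 5.01*u^2 + 0.56*u + 0.97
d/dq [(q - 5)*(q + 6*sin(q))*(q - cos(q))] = (q - 5)*(q + 6*sin(q))*(sin(q) + 1) + (q - 5)*(q - cos(q))*(6*cos(q) + 1) + (q + 6*sin(q))*(q - cos(q))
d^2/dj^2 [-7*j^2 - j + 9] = -14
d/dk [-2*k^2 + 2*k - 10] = 2 - 4*k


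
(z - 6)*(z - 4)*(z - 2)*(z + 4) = z^4 - 8*z^3 - 4*z^2 + 128*z - 192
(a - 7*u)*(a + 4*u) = a^2 - 3*a*u - 28*u^2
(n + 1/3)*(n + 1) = n^2 + 4*n/3 + 1/3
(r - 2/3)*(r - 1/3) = r^2 - r + 2/9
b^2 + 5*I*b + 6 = (b - I)*(b + 6*I)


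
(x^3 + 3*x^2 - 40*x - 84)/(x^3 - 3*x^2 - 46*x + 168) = (x + 2)/(x - 4)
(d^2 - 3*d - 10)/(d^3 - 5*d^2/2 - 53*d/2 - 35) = 2*(d - 5)/(2*d^2 - 9*d - 35)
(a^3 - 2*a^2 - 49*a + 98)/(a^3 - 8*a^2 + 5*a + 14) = (a + 7)/(a + 1)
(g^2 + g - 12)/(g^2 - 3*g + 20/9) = 9*(g^2 + g - 12)/(9*g^2 - 27*g + 20)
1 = 1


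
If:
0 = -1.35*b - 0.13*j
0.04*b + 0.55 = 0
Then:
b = -13.75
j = 142.79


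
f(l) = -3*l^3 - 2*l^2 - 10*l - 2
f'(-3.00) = -79.00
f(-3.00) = 91.00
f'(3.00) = -103.00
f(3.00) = -131.00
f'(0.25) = -11.56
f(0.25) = -4.67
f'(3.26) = -118.69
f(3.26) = -159.79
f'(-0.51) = -10.30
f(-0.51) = 2.98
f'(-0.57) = -10.64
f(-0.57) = 3.61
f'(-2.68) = -63.92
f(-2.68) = 68.18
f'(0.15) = -10.80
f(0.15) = -3.56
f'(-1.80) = -31.96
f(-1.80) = 27.02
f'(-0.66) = -11.28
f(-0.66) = 4.59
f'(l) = -9*l^2 - 4*l - 10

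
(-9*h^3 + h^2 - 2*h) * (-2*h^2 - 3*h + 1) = 18*h^5 + 25*h^4 - 8*h^3 + 7*h^2 - 2*h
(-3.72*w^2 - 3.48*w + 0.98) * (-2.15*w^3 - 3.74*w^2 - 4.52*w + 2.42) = 7.998*w^5 + 21.3948*w^4 + 27.7226*w^3 + 3.062*w^2 - 12.8512*w + 2.3716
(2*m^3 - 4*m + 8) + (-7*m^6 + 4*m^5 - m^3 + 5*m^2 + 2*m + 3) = -7*m^6 + 4*m^5 + m^3 + 5*m^2 - 2*m + 11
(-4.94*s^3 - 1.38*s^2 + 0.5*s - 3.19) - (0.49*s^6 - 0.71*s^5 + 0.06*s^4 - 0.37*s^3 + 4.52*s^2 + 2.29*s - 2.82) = -0.49*s^6 + 0.71*s^5 - 0.06*s^4 - 4.57*s^3 - 5.9*s^2 - 1.79*s - 0.37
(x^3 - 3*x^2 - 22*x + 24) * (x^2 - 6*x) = x^5 - 9*x^4 - 4*x^3 + 156*x^2 - 144*x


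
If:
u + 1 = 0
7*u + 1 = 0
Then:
No Solution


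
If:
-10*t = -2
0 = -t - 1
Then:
No Solution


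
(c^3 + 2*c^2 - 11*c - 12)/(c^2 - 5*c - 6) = (c^2 + c - 12)/(c - 6)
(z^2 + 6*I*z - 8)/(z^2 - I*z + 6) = (z + 4*I)/(z - 3*I)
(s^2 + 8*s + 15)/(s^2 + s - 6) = (s + 5)/(s - 2)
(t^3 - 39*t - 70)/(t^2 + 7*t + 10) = t - 7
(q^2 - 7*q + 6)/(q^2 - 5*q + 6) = (q^2 - 7*q + 6)/(q^2 - 5*q + 6)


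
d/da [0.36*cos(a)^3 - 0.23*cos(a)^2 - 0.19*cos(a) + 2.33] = (-1.08*cos(a)^2 + 0.46*cos(a) + 0.19)*sin(a)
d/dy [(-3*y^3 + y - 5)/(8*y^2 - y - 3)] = ((16*y - 1)*(3*y^3 - y + 5) + (9*y^2 - 1)*(-8*y^2 + y + 3))/(-8*y^2 + y + 3)^2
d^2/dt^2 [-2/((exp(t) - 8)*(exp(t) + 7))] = (-8*exp(3*t) + 6*exp(2*t) - 450*exp(t) + 112)*exp(t)/(exp(6*t) - 3*exp(5*t) - 165*exp(4*t) + 335*exp(3*t) + 9240*exp(2*t) - 9408*exp(t) - 175616)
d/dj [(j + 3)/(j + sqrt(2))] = (-3 + sqrt(2))/(j + sqrt(2))^2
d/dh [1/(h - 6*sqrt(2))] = -1/(h - 6*sqrt(2))^2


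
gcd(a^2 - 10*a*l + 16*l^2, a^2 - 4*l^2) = a - 2*l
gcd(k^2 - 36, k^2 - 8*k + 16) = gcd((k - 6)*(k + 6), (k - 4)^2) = 1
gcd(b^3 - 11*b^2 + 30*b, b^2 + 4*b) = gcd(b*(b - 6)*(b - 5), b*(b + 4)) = b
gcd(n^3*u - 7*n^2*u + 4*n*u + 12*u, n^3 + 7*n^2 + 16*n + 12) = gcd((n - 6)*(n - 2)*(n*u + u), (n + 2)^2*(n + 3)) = 1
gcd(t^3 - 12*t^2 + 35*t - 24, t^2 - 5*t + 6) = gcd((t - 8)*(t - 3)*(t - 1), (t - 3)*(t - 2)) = t - 3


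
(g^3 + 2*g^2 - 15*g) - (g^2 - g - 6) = g^3 + g^2 - 14*g + 6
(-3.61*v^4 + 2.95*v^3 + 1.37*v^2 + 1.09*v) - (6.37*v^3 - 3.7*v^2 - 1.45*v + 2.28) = -3.61*v^4 - 3.42*v^3 + 5.07*v^2 + 2.54*v - 2.28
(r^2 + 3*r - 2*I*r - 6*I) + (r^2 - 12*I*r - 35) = 2*r^2 + 3*r - 14*I*r - 35 - 6*I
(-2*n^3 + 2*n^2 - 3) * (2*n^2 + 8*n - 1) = -4*n^5 - 12*n^4 + 18*n^3 - 8*n^2 - 24*n + 3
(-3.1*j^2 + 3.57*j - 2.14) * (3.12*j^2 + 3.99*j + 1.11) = -9.672*j^4 - 1.2306*j^3 + 4.1265*j^2 - 4.5759*j - 2.3754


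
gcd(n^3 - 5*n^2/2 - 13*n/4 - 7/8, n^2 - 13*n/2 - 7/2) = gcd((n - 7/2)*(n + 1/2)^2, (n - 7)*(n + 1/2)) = n + 1/2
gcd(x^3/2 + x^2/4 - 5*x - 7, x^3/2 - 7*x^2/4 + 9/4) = 1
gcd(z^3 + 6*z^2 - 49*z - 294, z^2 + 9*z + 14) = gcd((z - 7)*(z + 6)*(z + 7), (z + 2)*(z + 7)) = z + 7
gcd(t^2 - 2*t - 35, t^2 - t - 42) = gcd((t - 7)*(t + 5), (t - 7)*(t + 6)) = t - 7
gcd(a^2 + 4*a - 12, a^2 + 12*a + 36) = a + 6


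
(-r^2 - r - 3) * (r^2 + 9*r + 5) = -r^4 - 10*r^3 - 17*r^2 - 32*r - 15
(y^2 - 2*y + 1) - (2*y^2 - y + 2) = -y^2 - y - 1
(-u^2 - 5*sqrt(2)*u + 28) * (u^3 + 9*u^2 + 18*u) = -u^5 - 9*u^4 - 5*sqrt(2)*u^4 - 45*sqrt(2)*u^3 + 10*u^3 - 90*sqrt(2)*u^2 + 252*u^2 + 504*u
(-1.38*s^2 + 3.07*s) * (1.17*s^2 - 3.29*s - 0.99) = -1.6146*s^4 + 8.1321*s^3 - 8.7341*s^2 - 3.0393*s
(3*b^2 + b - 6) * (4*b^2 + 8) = 12*b^4 + 4*b^3 + 8*b - 48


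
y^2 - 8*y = y*(y - 8)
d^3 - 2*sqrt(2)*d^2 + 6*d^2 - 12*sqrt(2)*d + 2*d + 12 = (d + 6)*(d - sqrt(2))^2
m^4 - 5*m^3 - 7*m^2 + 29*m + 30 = (m - 5)*(m - 3)*(m + 1)*(m + 2)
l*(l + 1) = l^2 + l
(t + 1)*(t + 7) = t^2 + 8*t + 7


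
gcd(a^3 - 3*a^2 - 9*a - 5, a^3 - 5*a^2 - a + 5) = a^2 - 4*a - 5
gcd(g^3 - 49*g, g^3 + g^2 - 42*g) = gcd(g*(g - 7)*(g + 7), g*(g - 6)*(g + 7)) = g^2 + 7*g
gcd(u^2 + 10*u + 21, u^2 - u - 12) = u + 3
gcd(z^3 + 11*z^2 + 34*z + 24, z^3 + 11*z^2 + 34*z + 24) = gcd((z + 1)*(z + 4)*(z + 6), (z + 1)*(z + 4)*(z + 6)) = z^3 + 11*z^2 + 34*z + 24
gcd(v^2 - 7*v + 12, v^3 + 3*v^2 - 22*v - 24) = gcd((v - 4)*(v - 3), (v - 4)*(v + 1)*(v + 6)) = v - 4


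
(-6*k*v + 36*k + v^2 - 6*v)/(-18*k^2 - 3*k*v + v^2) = (v - 6)/(3*k + v)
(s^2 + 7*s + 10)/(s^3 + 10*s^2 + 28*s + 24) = (s + 5)/(s^2 + 8*s + 12)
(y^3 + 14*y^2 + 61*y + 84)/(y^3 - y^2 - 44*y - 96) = (y + 7)/(y - 8)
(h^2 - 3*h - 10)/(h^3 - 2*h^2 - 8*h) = (h - 5)/(h*(h - 4))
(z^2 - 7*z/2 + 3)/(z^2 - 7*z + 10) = (z - 3/2)/(z - 5)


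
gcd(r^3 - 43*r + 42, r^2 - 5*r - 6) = r - 6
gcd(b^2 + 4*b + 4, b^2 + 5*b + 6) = b + 2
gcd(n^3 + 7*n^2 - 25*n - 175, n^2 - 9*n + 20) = n - 5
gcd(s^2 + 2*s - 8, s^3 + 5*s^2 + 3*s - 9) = 1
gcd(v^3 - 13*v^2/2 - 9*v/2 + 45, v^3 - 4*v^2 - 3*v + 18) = v - 3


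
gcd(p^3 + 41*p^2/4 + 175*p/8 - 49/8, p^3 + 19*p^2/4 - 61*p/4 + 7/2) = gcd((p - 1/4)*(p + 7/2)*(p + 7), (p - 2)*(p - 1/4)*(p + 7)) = p^2 + 27*p/4 - 7/4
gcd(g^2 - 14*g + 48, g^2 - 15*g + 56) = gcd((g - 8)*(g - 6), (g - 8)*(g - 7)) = g - 8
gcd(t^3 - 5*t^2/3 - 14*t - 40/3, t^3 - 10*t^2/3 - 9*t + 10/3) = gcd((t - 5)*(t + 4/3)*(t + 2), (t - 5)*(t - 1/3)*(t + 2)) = t^2 - 3*t - 10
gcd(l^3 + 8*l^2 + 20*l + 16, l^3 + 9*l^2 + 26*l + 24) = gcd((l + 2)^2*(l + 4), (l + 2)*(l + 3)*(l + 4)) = l^2 + 6*l + 8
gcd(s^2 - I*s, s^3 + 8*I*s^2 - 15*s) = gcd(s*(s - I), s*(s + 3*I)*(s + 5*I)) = s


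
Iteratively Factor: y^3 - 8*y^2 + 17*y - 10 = (y - 5)*(y^2 - 3*y + 2) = (y - 5)*(y - 2)*(y - 1)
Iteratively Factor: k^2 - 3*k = (k)*(k - 3)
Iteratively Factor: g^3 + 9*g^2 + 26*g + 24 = (g + 3)*(g^2 + 6*g + 8) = (g + 2)*(g + 3)*(g + 4)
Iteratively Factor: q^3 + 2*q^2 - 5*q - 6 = (q + 1)*(q^2 + q - 6) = (q + 1)*(q + 3)*(q - 2)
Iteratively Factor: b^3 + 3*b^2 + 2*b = (b + 1)*(b^2 + 2*b) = b*(b + 1)*(b + 2)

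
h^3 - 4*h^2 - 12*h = h*(h - 6)*(h + 2)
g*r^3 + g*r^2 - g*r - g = (r - 1)*(r + 1)*(g*r + g)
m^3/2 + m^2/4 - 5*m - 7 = (m/2 + 1)*(m - 7/2)*(m + 2)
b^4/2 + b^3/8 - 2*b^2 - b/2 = b*(b/2 + 1)*(b - 2)*(b + 1/4)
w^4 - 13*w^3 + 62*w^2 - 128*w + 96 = (w - 4)^2*(w - 3)*(w - 2)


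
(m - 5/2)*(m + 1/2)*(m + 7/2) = m^3 + 3*m^2/2 - 33*m/4 - 35/8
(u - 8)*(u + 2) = u^2 - 6*u - 16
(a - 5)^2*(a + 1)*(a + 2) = a^4 - 7*a^3 - 3*a^2 + 55*a + 50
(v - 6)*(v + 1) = v^2 - 5*v - 6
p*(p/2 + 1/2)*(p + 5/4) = p^3/2 + 9*p^2/8 + 5*p/8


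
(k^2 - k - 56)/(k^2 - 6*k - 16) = (k + 7)/(k + 2)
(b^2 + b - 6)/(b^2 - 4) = (b + 3)/(b + 2)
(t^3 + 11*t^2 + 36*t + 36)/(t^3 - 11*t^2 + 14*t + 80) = (t^2 + 9*t + 18)/(t^2 - 13*t + 40)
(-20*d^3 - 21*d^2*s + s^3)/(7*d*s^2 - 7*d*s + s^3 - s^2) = (-20*d^3 - 21*d^2*s + s^3)/(s*(7*d*s - 7*d + s^2 - s))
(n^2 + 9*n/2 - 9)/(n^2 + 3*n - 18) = (n - 3/2)/(n - 3)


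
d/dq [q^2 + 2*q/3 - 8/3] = 2*q + 2/3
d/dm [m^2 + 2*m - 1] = 2*m + 2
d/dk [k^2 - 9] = 2*k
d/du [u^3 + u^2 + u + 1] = 3*u^2 + 2*u + 1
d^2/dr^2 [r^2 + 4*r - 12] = 2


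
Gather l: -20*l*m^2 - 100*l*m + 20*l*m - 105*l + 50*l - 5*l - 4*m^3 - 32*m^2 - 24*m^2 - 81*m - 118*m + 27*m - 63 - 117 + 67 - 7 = l*(-20*m^2 - 80*m - 60) - 4*m^3 - 56*m^2 - 172*m - 120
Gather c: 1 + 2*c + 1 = 2*c + 2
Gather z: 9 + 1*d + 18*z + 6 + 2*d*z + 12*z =d + z*(2*d + 30) + 15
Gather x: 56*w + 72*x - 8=56*w + 72*x - 8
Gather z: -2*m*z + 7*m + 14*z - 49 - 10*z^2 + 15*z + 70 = 7*m - 10*z^2 + z*(29 - 2*m) + 21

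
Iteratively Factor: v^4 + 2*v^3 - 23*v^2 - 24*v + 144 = (v + 4)*(v^3 - 2*v^2 - 15*v + 36) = (v - 3)*(v + 4)*(v^2 + v - 12) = (v - 3)^2*(v + 4)*(v + 4)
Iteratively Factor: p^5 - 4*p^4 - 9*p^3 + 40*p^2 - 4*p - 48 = (p + 1)*(p^4 - 5*p^3 - 4*p^2 + 44*p - 48) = (p + 1)*(p + 3)*(p^3 - 8*p^2 + 20*p - 16) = (p - 2)*(p + 1)*(p + 3)*(p^2 - 6*p + 8) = (p - 4)*(p - 2)*(p + 1)*(p + 3)*(p - 2)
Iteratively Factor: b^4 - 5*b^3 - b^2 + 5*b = (b + 1)*(b^3 - 6*b^2 + 5*b) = (b - 1)*(b + 1)*(b^2 - 5*b) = b*(b - 1)*(b + 1)*(b - 5)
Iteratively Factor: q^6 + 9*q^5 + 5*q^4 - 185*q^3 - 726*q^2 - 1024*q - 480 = (q + 3)*(q^5 + 6*q^4 - 13*q^3 - 146*q^2 - 288*q - 160) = (q - 5)*(q + 3)*(q^4 + 11*q^3 + 42*q^2 + 64*q + 32) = (q - 5)*(q + 3)*(q + 4)*(q^3 + 7*q^2 + 14*q + 8) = (q - 5)*(q + 2)*(q + 3)*(q + 4)*(q^2 + 5*q + 4) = (q - 5)*(q + 2)*(q + 3)*(q + 4)^2*(q + 1)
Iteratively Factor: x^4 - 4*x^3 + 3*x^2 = (x - 1)*(x^3 - 3*x^2) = x*(x - 1)*(x^2 - 3*x) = x^2*(x - 1)*(x - 3)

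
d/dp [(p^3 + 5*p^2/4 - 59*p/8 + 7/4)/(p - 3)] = (16*p^3 - 62*p^2 - 60*p + 163)/(8*(p^2 - 6*p + 9))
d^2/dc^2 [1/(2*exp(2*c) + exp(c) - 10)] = (2*(4*exp(c) + 1)^2*exp(c) - (8*exp(c) + 1)*(2*exp(2*c) + exp(c) - 10))*exp(c)/(2*exp(2*c) + exp(c) - 10)^3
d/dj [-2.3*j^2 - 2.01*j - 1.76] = -4.6*j - 2.01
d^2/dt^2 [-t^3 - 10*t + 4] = -6*t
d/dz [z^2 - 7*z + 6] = 2*z - 7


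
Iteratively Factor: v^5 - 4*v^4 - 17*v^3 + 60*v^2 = (v)*(v^4 - 4*v^3 - 17*v^2 + 60*v) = v*(v - 3)*(v^3 - v^2 - 20*v) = v^2*(v - 3)*(v^2 - v - 20) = v^2*(v - 5)*(v - 3)*(v + 4)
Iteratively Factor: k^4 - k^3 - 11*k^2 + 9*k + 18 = (k + 1)*(k^3 - 2*k^2 - 9*k + 18) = (k - 2)*(k + 1)*(k^2 - 9) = (k - 2)*(k + 1)*(k + 3)*(k - 3)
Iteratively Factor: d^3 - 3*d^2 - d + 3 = (d - 1)*(d^2 - 2*d - 3) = (d - 3)*(d - 1)*(d + 1)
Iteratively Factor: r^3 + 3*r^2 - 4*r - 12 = (r + 3)*(r^2 - 4) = (r + 2)*(r + 3)*(r - 2)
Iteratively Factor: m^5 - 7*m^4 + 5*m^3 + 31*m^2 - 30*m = (m + 2)*(m^4 - 9*m^3 + 23*m^2 - 15*m) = (m - 5)*(m + 2)*(m^3 - 4*m^2 + 3*m) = m*(m - 5)*(m + 2)*(m^2 - 4*m + 3) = m*(m - 5)*(m - 1)*(m + 2)*(m - 3)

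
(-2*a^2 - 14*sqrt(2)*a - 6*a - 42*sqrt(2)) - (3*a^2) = -5*a^2 - 14*sqrt(2)*a - 6*a - 42*sqrt(2)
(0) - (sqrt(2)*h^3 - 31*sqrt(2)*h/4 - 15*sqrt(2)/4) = -sqrt(2)*h^3 + 31*sqrt(2)*h/4 + 15*sqrt(2)/4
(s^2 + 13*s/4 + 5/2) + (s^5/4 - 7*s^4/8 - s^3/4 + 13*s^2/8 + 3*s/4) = s^5/4 - 7*s^4/8 - s^3/4 + 21*s^2/8 + 4*s + 5/2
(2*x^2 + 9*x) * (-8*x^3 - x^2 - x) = -16*x^5 - 74*x^4 - 11*x^3 - 9*x^2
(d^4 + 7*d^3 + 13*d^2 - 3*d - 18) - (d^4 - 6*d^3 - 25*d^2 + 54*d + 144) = 13*d^3 + 38*d^2 - 57*d - 162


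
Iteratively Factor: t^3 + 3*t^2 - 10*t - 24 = (t + 2)*(t^2 + t - 12) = (t + 2)*(t + 4)*(t - 3)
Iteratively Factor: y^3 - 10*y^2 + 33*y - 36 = (y - 3)*(y^2 - 7*y + 12) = (y - 4)*(y - 3)*(y - 3)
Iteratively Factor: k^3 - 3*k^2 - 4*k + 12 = (k - 3)*(k^2 - 4) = (k - 3)*(k + 2)*(k - 2)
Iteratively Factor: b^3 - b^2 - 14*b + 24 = (b + 4)*(b^2 - 5*b + 6) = (b - 3)*(b + 4)*(b - 2)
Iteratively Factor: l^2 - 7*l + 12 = (l - 3)*(l - 4)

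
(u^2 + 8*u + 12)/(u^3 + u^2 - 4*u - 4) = (u + 6)/(u^2 - u - 2)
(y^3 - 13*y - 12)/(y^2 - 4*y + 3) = (y^3 - 13*y - 12)/(y^2 - 4*y + 3)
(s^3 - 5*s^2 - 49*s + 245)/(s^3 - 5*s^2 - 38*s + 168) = (s^2 + 2*s - 35)/(s^2 + 2*s - 24)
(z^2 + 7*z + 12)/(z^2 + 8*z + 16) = (z + 3)/(z + 4)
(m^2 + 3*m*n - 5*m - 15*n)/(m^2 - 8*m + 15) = (m + 3*n)/(m - 3)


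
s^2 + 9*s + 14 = (s + 2)*(s + 7)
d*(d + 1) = d^2 + d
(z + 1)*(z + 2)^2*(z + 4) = z^4 + 9*z^3 + 28*z^2 + 36*z + 16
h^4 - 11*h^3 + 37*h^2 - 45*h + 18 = (h - 6)*(h - 3)*(h - 1)^2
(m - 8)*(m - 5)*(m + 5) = m^3 - 8*m^2 - 25*m + 200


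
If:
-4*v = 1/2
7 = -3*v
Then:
No Solution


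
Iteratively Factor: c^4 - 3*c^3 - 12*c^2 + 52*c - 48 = (c + 4)*(c^3 - 7*c^2 + 16*c - 12) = (c - 2)*(c + 4)*(c^2 - 5*c + 6) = (c - 2)^2*(c + 4)*(c - 3)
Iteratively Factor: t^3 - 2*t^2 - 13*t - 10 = (t - 5)*(t^2 + 3*t + 2) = (t - 5)*(t + 2)*(t + 1)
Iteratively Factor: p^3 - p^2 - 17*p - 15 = (p + 3)*(p^2 - 4*p - 5) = (p + 1)*(p + 3)*(p - 5)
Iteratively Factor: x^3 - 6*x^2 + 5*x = (x)*(x^2 - 6*x + 5) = x*(x - 1)*(x - 5)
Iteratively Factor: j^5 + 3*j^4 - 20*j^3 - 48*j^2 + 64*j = (j + 4)*(j^4 - j^3 - 16*j^2 + 16*j) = (j - 4)*(j + 4)*(j^3 + 3*j^2 - 4*j) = (j - 4)*(j + 4)^2*(j^2 - j) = j*(j - 4)*(j + 4)^2*(j - 1)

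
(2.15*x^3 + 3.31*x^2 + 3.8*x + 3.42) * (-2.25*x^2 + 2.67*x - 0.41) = -4.8375*x^5 - 1.707*x^4 - 0.593799999999999*x^3 + 1.0939*x^2 + 7.5734*x - 1.4022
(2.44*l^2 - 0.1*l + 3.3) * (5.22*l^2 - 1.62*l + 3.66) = 12.7368*l^4 - 4.4748*l^3 + 26.3184*l^2 - 5.712*l + 12.078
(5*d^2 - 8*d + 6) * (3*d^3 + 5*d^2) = 15*d^5 + d^4 - 22*d^3 + 30*d^2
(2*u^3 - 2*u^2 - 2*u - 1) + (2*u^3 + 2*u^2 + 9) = 4*u^3 - 2*u + 8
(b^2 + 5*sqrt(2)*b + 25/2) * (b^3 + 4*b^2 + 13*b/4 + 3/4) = b^5 + 4*b^4 + 5*sqrt(2)*b^4 + 63*b^3/4 + 20*sqrt(2)*b^3 + 65*sqrt(2)*b^2/4 + 203*b^2/4 + 15*sqrt(2)*b/4 + 325*b/8 + 75/8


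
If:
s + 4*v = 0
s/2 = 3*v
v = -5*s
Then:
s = 0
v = 0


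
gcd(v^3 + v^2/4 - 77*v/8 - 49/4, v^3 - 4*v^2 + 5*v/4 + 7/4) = v - 7/2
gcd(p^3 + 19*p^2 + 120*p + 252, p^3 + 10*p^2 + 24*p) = p + 6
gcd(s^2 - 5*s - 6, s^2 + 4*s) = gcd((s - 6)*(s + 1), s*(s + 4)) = 1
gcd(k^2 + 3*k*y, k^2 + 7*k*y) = k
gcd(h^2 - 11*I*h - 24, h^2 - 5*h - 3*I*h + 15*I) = h - 3*I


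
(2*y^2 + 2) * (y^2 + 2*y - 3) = 2*y^4 + 4*y^3 - 4*y^2 + 4*y - 6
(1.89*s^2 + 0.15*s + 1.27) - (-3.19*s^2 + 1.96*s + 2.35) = 5.08*s^2 - 1.81*s - 1.08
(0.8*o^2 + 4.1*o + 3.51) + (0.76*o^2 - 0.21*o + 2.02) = 1.56*o^2 + 3.89*o + 5.53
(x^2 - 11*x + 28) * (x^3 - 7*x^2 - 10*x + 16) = x^5 - 18*x^4 + 95*x^3 - 70*x^2 - 456*x + 448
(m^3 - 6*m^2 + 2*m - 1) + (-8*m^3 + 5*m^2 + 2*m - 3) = -7*m^3 - m^2 + 4*m - 4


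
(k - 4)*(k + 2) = k^2 - 2*k - 8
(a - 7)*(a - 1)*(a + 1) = a^3 - 7*a^2 - a + 7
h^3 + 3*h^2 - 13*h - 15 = (h - 3)*(h + 1)*(h + 5)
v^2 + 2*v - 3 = (v - 1)*(v + 3)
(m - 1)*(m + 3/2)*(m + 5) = m^3 + 11*m^2/2 + m - 15/2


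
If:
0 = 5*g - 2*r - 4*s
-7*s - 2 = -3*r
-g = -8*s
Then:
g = 16/47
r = 36/47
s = 2/47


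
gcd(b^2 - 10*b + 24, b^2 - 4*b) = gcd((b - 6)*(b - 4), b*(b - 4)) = b - 4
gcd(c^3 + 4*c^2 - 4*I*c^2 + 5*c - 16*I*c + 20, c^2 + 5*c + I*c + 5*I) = c + I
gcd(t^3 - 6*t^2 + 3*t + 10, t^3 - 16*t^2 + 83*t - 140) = t - 5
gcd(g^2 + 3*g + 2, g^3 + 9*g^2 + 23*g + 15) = g + 1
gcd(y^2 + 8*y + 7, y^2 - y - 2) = y + 1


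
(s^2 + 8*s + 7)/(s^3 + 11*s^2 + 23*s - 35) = (s + 1)/(s^2 + 4*s - 5)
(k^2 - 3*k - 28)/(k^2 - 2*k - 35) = (k + 4)/(k + 5)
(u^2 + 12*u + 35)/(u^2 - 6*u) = (u^2 + 12*u + 35)/(u*(u - 6))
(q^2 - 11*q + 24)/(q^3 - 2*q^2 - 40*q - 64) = (q - 3)/(q^2 + 6*q + 8)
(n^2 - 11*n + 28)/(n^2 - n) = (n^2 - 11*n + 28)/(n*(n - 1))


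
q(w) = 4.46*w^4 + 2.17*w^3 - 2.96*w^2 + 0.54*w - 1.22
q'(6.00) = 4052.82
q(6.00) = 6144.34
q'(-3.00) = -404.79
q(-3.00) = 273.19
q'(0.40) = 0.36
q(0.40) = -1.22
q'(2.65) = 362.56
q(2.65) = 239.75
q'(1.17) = 31.10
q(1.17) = 7.19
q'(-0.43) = 2.87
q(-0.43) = -2.02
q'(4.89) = 2213.29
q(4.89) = 2734.56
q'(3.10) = 576.22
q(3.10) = 448.55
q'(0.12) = -0.05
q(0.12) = -1.19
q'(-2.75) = -304.96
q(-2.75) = 184.85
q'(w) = 17.84*w^3 + 6.51*w^2 - 5.92*w + 0.54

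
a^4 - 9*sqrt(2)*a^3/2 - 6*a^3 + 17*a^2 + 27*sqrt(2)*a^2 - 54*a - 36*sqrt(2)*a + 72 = (a - 4)*(a - 2)*(a - 3*sqrt(2))*(a - 3*sqrt(2)/2)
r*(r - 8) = r^2 - 8*r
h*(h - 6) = h^2 - 6*h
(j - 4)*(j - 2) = j^2 - 6*j + 8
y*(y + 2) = y^2 + 2*y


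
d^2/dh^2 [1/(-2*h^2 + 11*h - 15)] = 2*(4*h^2 - 22*h - (4*h - 11)^2 + 30)/(2*h^2 - 11*h + 15)^3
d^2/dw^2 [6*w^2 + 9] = 12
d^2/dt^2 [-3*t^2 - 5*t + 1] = -6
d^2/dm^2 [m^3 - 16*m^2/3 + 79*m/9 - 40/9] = 6*m - 32/3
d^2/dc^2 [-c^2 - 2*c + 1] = -2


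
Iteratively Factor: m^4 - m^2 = (m - 1)*(m^3 + m^2) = (m - 1)*(m + 1)*(m^2) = m*(m - 1)*(m + 1)*(m)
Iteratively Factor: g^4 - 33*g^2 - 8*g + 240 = (g - 3)*(g^3 + 3*g^2 - 24*g - 80) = (g - 5)*(g - 3)*(g^2 + 8*g + 16) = (g - 5)*(g - 3)*(g + 4)*(g + 4)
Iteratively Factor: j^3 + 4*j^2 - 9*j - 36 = (j + 4)*(j^2 - 9) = (j - 3)*(j + 4)*(j + 3)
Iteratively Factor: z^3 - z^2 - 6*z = (z + 2)*(z^2 - 3*z) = z*(z + 2)*(z - 3)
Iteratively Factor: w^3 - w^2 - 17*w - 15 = (w - 5)*(w^2 + 4*w + 3) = (w - 5)*(w + 1)*(w + 3)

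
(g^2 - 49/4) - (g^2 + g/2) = -g/2 - 49/4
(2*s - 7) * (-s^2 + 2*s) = -2*s^3 + 11*s^2 - 14*s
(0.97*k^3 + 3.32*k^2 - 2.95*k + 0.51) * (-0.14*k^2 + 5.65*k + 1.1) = -0.1358*k^5 + 5.0157*k^4 + 20.238*k^3 - 13.0869*k^2 - 0.3635*k + 0.561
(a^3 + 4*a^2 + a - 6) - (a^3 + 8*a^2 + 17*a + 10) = -4*a^2 - 16*a - 16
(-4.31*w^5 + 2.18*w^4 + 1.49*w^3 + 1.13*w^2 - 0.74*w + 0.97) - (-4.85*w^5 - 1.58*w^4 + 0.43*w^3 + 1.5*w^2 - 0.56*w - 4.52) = 0.54*w^5 + 3.76*w^4 + 1.06*w^3 - 0.37*w^2 - 0.18*w + 5.49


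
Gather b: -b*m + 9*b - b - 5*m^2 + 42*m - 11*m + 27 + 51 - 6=b*(8 - m) - 5*m^2 + 31*m + 72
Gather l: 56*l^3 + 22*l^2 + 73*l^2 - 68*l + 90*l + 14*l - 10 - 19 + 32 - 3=56*l^3 + 95*l^2 + 36*l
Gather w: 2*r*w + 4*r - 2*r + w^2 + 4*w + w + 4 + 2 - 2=2*r + w^2 + w*(2*r + 5) + 4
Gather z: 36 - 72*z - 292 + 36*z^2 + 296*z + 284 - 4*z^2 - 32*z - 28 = 32*z^2 + 192*z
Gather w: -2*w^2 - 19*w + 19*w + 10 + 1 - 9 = 2 - 2*w^2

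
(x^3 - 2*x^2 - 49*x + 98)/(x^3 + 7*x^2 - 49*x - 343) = (x - 2)/(x + 7)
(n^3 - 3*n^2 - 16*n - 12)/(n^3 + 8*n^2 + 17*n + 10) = (n - 6)/(n + 5)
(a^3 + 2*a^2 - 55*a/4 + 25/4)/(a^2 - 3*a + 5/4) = a + 5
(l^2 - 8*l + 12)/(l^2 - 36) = (l - 2)/(l + 6)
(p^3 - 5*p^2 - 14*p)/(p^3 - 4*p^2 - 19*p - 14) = p/(p + 1)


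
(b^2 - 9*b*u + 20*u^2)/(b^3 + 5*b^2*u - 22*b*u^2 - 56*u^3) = (b - 5*u)/(b^2 + 9*b*u + 14*u^2)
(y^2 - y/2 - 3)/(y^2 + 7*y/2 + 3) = (y - 2)/(y + 2)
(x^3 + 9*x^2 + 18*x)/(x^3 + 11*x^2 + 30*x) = (x + 3)/(x + 5)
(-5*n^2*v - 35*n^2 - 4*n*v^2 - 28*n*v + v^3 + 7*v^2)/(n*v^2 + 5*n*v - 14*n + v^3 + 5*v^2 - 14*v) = (-5*n + v)/(v - 2)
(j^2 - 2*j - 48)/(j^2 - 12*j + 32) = (j + 6)/(j - 4)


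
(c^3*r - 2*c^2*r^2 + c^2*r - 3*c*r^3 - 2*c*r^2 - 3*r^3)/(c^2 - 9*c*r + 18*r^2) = r*(-c^2 - c*r - c - r)/(-c + 6*r)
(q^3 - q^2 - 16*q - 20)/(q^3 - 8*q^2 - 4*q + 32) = (q^2 - 3*q - 10)/(q^2 - 10*q + 16)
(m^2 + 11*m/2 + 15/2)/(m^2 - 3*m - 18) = (m + 5/2)/(m - 6)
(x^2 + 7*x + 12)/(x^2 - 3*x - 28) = (x + 3)/(x - 7)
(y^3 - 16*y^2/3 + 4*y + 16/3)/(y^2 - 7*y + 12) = (3*y^2 - 4*y - 4)/(3*(y - 3))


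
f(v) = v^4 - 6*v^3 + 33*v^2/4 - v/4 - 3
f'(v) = 4*v^3 - 18*v^2 + 33*v/2 - 1/4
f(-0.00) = -3.00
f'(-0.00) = -0.25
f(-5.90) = 2729.67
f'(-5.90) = -1545.70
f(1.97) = -2.29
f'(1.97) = -7.02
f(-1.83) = 73.07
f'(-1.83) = -115.24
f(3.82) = -5.09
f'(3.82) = 23.09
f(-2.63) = 211.71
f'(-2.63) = -240.91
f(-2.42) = 165.25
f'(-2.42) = -202.29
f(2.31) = -5.04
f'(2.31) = -8.88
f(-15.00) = 72732.00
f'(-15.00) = -17797.75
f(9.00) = 2850.00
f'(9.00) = 1606.25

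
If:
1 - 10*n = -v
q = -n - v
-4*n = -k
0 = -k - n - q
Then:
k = 2/3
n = 1/6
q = -5/6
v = 2/3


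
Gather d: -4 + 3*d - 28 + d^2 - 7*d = d^2 - 4*d - 32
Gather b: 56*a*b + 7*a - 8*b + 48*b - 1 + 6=7*a + b*(56*a + 40) + 5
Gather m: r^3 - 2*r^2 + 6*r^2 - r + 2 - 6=r^3 + 4*r^2 - r - 4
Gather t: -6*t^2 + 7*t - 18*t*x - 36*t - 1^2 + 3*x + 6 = -6*t^2 + t*(-18*x - 29) + 3*x + 5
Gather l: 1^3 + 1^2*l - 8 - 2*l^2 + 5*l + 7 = -2*l^2 + 6*l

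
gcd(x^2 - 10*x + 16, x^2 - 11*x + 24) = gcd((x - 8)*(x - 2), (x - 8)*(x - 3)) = x - 8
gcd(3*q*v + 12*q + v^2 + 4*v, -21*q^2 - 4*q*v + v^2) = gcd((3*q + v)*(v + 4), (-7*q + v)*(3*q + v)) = 3*q + v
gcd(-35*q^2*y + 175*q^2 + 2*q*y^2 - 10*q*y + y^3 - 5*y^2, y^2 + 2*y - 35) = y - 5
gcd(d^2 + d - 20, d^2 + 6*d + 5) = d + 5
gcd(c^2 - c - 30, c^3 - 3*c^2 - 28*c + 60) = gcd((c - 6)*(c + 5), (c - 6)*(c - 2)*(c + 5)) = c^2 - c - 30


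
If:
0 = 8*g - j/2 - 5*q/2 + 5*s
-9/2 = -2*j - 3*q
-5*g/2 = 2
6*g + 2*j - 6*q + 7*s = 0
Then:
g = -4/5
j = -123/1310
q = 2047/1310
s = 1344/655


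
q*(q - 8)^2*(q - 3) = q^4 - 19*q^3 + 112*q^2 - 192*q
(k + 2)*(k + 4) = k^2 + 6*k + 8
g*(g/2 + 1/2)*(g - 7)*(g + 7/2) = g^4/2 - 5*g^3/4 - 14*g^2 - 49*g/4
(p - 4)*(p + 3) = p^2 - p - 12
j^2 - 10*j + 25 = (j - 5)^2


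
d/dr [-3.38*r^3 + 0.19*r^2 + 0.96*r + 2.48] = -10.14*r^2 + 0.38*r + 0.96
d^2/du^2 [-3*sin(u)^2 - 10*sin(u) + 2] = 10*sin(u) - 6*cos(2*u)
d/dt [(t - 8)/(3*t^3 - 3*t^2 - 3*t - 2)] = (-6*t^3 + 75*t^2 - 48*t - 26)/(9*t^6 - 18*t^5 - 9*t^4 + 6*t^3 + 21*t^2 + 12*t + 4)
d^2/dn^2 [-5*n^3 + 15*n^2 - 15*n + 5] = 30 - 30*n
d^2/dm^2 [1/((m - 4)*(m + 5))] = 2*((m - 4)^2 + (m - 4)*(m + 5) + (m + 5)^2)/((m - 4)^3*(m + 5)^3)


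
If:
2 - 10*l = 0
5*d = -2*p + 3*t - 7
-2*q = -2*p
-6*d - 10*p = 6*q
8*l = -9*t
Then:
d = -452/255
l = 1/5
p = 113/170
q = 113/170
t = -8/45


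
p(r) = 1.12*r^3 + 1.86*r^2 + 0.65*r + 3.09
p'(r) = 3.36*r^2 + 3.72*r + 0.65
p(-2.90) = -10.47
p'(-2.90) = 18.12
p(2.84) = 45.59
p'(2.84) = 38.32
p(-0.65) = 3.15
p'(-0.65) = -0.35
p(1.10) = 7.55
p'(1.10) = 8.81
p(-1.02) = 3.17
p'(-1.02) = 0.35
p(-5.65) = -143.21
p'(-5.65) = 86.89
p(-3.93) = -38.72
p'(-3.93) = 37.93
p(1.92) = 19.12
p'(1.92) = 20.18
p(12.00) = 2214.09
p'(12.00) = 529.13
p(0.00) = 3.09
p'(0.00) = 0.65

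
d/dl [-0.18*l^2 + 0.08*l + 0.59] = 0.08 - 0.36*l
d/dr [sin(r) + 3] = cos(r)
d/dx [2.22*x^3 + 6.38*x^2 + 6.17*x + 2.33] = 6.66*x^2 + 12.76*x + 6.17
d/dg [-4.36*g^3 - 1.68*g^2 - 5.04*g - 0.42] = -13.08*g^2 - 3.36*g - 5.04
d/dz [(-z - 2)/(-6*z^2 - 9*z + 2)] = (6*z^2 + 9*z - 3*(z + 2)*(4*z + 3) - 2)/(6*z^2 + 9*z - 2)^2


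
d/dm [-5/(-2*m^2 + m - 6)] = 5*(1 - 4*m)/(2*m^2 - m + 6)^2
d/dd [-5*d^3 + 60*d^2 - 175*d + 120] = -15*d^2 + 120*d - 175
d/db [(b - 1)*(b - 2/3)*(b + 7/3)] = 3*b^2 + 4*b/3 - 29/9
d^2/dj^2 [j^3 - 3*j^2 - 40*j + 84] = 6*j - 6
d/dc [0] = 0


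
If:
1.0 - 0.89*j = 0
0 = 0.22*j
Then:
No Solution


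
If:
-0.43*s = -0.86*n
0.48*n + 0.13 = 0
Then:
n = -0.27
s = -0.54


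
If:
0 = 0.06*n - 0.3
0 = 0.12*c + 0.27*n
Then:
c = -11.25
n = 5.00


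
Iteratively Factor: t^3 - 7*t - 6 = (t + 2)*(t^2 - 2*t - 3) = (t - 3)*(t + 2)*(t + 1)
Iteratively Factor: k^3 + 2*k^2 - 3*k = (k - 1)*(k^2 + 3*k) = (k - 1)*(k + 3)*(k)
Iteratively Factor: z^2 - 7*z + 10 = (z - 2)*(z - 5)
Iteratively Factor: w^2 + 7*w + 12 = (w + 3)*(w + 4)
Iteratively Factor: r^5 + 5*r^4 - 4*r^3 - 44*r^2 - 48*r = (r + 2)*(r^4 + 3*r^3 - 10*r^2 - 24*r) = (r + 2)^2*(r^3 + r^2 - 12*r) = (r - 3)*(r + 2)^2*(r^2 + 4*r) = r*(r - 3)*(r + 2)^2*(r + 4)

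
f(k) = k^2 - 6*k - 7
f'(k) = 2*k - 6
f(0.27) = -8.55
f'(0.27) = -5.46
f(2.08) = -15.15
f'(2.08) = -1.84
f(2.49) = -15.74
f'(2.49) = -1.02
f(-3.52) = 26.51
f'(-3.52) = -13.04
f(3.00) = -16.00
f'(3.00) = 0.00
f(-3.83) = 30.65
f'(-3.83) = -13.66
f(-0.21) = -5.70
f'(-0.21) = -6.42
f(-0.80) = -1.56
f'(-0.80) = -7.60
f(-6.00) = 65.00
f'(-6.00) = -18.00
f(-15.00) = 308.00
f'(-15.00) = -36.00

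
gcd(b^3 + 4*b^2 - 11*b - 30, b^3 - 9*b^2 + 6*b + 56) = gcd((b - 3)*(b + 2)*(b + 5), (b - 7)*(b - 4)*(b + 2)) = b + 2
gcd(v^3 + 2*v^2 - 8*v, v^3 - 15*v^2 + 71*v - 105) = 1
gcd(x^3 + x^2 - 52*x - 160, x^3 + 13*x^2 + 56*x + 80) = x^2 + 9*x + 20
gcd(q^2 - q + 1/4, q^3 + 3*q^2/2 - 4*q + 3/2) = q - 1/2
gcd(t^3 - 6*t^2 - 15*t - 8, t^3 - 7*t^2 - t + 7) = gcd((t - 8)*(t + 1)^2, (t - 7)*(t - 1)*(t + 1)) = t + 1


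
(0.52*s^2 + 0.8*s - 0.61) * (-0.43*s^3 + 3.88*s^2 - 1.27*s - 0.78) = -0.2236*s^5 + 1.6736*s^4 + 2.7059*s^3 - 3.7884*s^2 + 0.1507*s + 0.4758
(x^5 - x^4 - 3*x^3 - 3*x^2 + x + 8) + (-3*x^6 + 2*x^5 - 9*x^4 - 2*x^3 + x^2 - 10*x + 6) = -3*x^6 + 3*x^5 - 10*x^4 - 5*x^3 - 2*x^2 - 9*x + 14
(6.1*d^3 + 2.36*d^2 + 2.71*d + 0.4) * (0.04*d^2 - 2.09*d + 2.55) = 0.244*d^5 - 12.6546*d^4 + 10.731*d^3 + 0.370099999999999*d^2 + 6.0745*d + 1.02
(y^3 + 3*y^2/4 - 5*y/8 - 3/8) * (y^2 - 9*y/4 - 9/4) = y^5 - 3*y^4/2 - 73*y^3/16 - 21*y^2/32 + 9*y/4 + 27/32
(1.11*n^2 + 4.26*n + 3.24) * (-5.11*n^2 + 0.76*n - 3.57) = -5.6721*n^4 - 20.925*n^3 - 17.2815*n^2 - 12.7458*n - 11.5668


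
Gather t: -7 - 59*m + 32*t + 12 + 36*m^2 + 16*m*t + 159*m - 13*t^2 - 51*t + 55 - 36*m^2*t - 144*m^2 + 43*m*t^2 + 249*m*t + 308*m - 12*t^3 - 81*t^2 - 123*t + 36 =-108*m^2 + 408*m - 12*t^3 + t^2*(43*m - 94) + t*(-36*m^2 + 265*m - 142) + 96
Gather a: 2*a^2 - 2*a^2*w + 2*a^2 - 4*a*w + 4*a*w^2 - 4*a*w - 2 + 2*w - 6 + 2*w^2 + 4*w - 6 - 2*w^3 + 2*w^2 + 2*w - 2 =a^2*(4 - 2*w) + a*(4*w^2 - 8*w) - 2*w^3 + 4*w^2 + 8*w - 16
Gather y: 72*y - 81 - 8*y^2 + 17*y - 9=-8*y^2 + 89*y - 90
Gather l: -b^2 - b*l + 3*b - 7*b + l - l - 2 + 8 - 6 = -b^2 - b*l - 4*b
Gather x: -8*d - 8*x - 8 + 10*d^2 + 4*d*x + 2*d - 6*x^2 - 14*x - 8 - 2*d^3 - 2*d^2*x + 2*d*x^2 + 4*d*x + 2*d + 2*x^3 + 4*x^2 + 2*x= -2*d^3 + 10*d^2 - 4*d + 2*x^3 + x^2*(2*d - 2) + x*(-2*d^2 + 8*d - 20) - 16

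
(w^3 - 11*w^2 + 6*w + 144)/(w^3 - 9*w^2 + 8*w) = (w^2 - 3*w - 18)/(w*(w - 1))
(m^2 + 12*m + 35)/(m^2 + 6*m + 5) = (m + 7)/(m + 1)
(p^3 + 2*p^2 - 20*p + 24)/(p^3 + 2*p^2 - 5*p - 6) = (p^2 + 4*p - 12)/(p^2 + 4*p + 3)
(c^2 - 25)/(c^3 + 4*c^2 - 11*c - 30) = (c - 5)/(c^2 - c - 6)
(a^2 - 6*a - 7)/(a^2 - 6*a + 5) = (a^2 - 6*a - 7)/(a^2 - 6*a + 5)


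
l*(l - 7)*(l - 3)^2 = l^4 - 13*l^3 + 51*l^2 - 63*l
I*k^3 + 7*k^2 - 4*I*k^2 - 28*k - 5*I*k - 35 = (k - 5)*(k - 7*I)*(I*k + I)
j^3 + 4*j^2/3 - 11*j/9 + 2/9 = (j - 1/3)^2*(j + 2)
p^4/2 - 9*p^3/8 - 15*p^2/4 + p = p*(p/2 + 1)*(p - 4)*(p - 1/4)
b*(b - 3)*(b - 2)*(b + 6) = b^4 + b^3 - 24*b^2 + 36*b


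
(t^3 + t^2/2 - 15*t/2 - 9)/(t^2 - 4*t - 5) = (-2*t^3 - t^2 + 15*t + 18)/(2*(-t^2 + 4*t + 5))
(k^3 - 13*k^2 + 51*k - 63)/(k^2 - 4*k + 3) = (k^2 - 10*k + 21)/(k - 1)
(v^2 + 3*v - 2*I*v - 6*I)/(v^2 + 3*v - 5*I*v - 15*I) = (v - 2*I)/(v - 5*I)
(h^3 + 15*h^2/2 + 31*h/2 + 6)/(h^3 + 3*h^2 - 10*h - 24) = (h^2 + 7*h/2 + 3/2)/(h^2 - h - 6)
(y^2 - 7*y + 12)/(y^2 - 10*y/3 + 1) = 3*(y - 4)/(3*y - 1)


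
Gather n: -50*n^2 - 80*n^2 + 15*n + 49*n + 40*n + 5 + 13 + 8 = -130*n^2 + 104*n + 26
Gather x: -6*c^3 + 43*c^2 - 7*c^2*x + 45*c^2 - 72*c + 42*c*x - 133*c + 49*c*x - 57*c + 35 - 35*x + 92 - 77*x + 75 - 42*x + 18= -6*c^3 + 88*c^2 - 262*c + x*(-7*c^2 + 91*c - 154) + 220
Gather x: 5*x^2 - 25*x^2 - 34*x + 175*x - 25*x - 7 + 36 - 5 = -20*x^2 + 116*x + 24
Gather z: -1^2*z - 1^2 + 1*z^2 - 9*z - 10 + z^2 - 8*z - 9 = 2*z^2 - 18*z - 20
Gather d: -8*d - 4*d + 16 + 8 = 24 - 12*d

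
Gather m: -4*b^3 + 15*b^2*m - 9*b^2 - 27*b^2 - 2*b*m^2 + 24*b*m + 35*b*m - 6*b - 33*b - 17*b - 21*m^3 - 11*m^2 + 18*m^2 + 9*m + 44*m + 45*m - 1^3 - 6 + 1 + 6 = -4*b^3 - 36*b^2 - 56*b - 21*m^3 + m^2*(7 - 2*b) + m*(15*b^2 + 59*b + 98)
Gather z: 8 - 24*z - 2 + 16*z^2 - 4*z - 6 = 16*z^2 - 28*z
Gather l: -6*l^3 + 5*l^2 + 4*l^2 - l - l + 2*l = -6*l^3 + 9*l^2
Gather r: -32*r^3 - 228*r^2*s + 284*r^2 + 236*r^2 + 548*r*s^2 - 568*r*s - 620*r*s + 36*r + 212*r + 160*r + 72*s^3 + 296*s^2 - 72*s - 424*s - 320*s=-32*r^3 + r^2*(520 - 228*s) + r*(548*s^2 - 1188*s + 408) + 72*s^3 + 296*s^2 - 816*s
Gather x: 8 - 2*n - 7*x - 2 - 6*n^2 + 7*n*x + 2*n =-6*n^2 + x*(7*n - 7) + 6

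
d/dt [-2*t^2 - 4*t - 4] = -4*t - 4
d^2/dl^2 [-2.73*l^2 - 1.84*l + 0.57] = -5.46000000000000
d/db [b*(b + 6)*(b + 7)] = 3*b^2 + 26*b + 42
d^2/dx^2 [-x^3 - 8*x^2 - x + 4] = -6*x - 16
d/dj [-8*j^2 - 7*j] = -16*j - 7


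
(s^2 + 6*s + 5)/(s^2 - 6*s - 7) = (s + 5)/(s - 7)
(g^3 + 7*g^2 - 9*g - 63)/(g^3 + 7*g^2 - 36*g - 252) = (g^2 - 9)/(g^2 - 36)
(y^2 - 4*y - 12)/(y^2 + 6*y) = (y^2 - 4*y - 12)/(y*(y + 6))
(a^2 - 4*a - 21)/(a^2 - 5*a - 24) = (a - 7)/(a - 8)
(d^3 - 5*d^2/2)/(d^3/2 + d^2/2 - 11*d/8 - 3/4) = d^2*(8*d - 20)/(4*d^3 + 4*d^2 - 11*d - 6)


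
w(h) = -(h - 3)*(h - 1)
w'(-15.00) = 34.00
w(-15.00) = -288.00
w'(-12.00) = 28.00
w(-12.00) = -195.00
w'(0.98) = 2.04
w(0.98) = -0.04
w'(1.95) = 0.10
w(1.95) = 1.00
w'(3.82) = -3.64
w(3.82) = -2.31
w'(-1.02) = 6.04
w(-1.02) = -8.12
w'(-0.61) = 5.22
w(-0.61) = -5.81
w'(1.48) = 1.04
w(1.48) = 0.73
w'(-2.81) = 9.62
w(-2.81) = -22.14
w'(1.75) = 0.50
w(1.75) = 0.94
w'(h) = 4 - 2*h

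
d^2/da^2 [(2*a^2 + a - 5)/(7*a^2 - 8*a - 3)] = 2*(161*a^3 - 609*a^2 + 903*a - 431)/(343*a^6 - 1176*a^5 + 903*a^4 + 496*a^3 - 387*a^2 - 216*a - 27)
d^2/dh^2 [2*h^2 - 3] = 4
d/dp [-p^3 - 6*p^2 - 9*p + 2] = -3*p^2 - 12*p - 9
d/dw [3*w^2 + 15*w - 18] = 6*w + 15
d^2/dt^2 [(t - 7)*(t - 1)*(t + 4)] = 6*t - 8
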